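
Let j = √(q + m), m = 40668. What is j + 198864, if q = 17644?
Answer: 198864 + 2*√14578 ≈ 1.9911e+5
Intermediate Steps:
j = 2*√14578 (j = √(17644 + 40668) = √58312 = 2*√14578 ≈ 241.48)
j + 198864 = 2*√14578 + 198864 = 198864 + 2*√14578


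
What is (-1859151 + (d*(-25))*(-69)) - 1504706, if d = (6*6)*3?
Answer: -3177557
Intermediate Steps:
d = 108 (d = 36*3 = 108)
(-1859151 + (d*(-25))*(-69)) - 1504706 = (-1859151 + (108*(-25))*(-69)) - 1504706 = (-1859151 - 2700*(-69)) - 1504706 = (-1859151 + 186300) - 1504706 = -1672851 - 1504706 = -3177557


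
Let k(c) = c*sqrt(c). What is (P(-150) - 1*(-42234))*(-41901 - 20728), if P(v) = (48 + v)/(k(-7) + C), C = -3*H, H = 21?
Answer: 53682*(-49273*sqrt(7) + 443474*I)/(sqrt(7) - 9*I) ≈ -2.6452e+9 + 27438.0*I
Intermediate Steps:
k(c) = c**(3/2)
C = -63 (C = -3*21 = -63)
P(v) = (48 + v)/(-63 - 7*I*sqrt(7)) (P(v) = (48 + v)/((-7)**(3/2) - 63) = (48 + v)/(-7*I*sqrt(7) - 63) = (48 + v)/(-63 - 7*I*sqrt(7)))
(P(-150) - 1*(-42234))*(-41901 - 20728) = (-(48 - 150)/(63 + 7*I*sqrt(7)) - 1*(-42234))*(-41901 - 20728) = (-1*(-102)/(63 + 7*I*sqrt(7)) + 42234)*(-62629) = (102/(63 + 7*I*sqrt(7)) + 42234)*(-62629) = (42234 + 102/(63 + 7*I*sqrt(7)))*(-62629) = -2645073186 - 6388158/(63 + 7*I*sqrt(7))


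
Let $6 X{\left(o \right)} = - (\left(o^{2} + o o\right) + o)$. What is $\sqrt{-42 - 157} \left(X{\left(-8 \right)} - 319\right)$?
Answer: $- 339 i \sqrt{199} \approx - 4782.2 i$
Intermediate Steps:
$X{\left(o \right)} = - \frac{o^{2}}{3} - \frac{o}{6}$ ($X{\left(o \right)} = \frac{\left(-1\right) \left(\left(o^{2} + o o\right) + o\right)}{6} = \frac{\left(-1\right) \left(\left(o^{2} + o^{2}\right) + o\right)}{6} = \frac{\left(-1\right) \left(2 o^{2} + o\right)}{6} = \frac{\left(-1\right) \left(o + 2 o^{2}\right)}{6} = \frac{- o - 2 o^{2}}{6} = - \frac{o^{2}}{3} - \frac{o}{6}$)
$\sqrt{-42 - 157} \left(X{\left(-8 \right)} - 319\right) = \sqrt{-42 - 157} \left(\left(- \frac{1}{6}\right) \left(-8\right) \left(1 + 2 \left(-8\right)\right) - 319\right) = \sqrt{-199} \left(\left(- \frac{1}{6}\right) \left(-8\right) \left(1 - 16\right) - 319\right) = i \sqrt{199} \left(\left(- \frac{1}{6}\right) \left(-8\right) \left(-15\right) - 319\right) = i \sqrt{199} \left(-20 - 319\right) = i \sqrt{199} \left(-339\right) = - 339 i \sqrt{199}$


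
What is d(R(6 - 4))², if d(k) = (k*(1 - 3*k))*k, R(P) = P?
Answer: 400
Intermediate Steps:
d(k) = k²*(1 - 3*k)
d(R(6 - 4))² = ((6 - 4)²*(1 - 3*(6 - 4)))² = (2²*(1 - 3*2))² = (4*(1 - 6))² = (4*(-5))² = (-20)² = 400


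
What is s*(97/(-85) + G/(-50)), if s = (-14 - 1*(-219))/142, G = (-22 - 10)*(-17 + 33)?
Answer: 158547/12070 ≈ 13.136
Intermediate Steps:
G = -512 (G = -32*16 = -512)
s = 205/142 (s = (-14 + 219)*(1/142) = 205*(1/142) = 205/142 ≈ 1.4437)
s*(97/(-85) + G/(-50)) = 205*(97/(-85) - 512/(-50))/142 = 205*(97*(-1/85) - 512*(-1/50))/142 = 205*(-97/85 + 256/25)/142 = (205/142)*(3867/425) = 158547/12070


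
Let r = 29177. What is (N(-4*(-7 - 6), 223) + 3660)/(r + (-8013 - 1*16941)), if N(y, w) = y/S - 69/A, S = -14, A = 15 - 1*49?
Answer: 870679/1005074 ≈ 0.86628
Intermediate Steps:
A = -34 (A = 15 - 49 = -34)
N(y, w) = 69/34 - y/14 (N(y, w) = y/(-14) - 69/(-34) = y*(-1/14) - 69*(-1/34) = -y/14 + 69/34 = 69/34 - y/14)
(N(-4*(-7 - 6), 223) + 3660)/(r + (-8013 - 1*16941)) = ((69/34 - (-2)*(-7 - 6)/7) + 3660)/(29177 + (-8013 - 1*16941)) = ((69/34 - (-2)*(-13)/7) + 3660)/(29177 + (-8013 - 16941)) = ((69/34 - 1/14*52) + 3660)/(29177 - 24954) = ((69/34 - 26/7) + 3660)/4223 = (-401/238 + 3660)*(1/4223) = (870679/238)*(1/4223) = 870679/1005074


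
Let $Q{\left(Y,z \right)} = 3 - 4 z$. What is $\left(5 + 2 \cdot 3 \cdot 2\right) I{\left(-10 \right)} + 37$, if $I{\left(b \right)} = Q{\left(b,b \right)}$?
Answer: $768$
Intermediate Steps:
$I{\left(b \right)} = 3 - 4 b$
$\left(5 + 2 \cdot 3 \cdot 2\right) I{\left(-10 \right)} + 37 = \left(5 + 2 \cdot 3 \cdot 2\right) \left(3 - -40\right) + 37 = \left(5 + 2 \cdot 6\right) \left(3 + 40\right) + 37 = \left(5 + 12\right) 43 + 37 = 17 \cdot 43 + 37 = 731 + 37 = 768$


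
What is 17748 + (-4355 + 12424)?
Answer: 25817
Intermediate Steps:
17748 + (-4355 + 12424) = 17748 + 8069 = 25817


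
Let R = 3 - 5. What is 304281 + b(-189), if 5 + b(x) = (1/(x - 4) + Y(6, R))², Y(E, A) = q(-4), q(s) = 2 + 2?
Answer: 11334571165/37249 ≈ 3.0429e+5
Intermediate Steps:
q(s) = 4
R = -2
Y(E, A) = 4
b(x) = -5 + (4 + 1/(-4 + x))² (b(x) = -5 + (1/(x - 4) + 4)² = -5 + (1/(-4 + x) + 4)² = -5 + (4 + 1/(-4 + x))²)
304281 + b(-189) = 304281 + (-5 + (-15 + 4*(-189))²/(-4 - 189)²) = 304281 + (-5 + (-15 - 756)²/(-193)²) = 304281 + (-5 + (-771)²*(1/37249)) = 304281 + (-5 + 594441*(1/37249)) = 304281 + (-5 + 594441/37249) = 304281 + 408196/37249 = 11334571165/37249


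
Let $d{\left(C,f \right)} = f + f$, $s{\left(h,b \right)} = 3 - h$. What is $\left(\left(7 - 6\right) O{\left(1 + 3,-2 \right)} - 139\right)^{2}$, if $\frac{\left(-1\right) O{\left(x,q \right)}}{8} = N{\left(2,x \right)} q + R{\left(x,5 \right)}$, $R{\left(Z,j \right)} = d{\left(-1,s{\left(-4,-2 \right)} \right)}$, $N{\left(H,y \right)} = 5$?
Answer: $29241$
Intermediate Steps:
$d{\left(C,f \right)} = 2 f$
$R{\left(Z,j \right)} = 14$ ($R{\left(Z,j \right)} = 2 \left(3 - -4\right) = 2 \left(3 + 4\right) = 2 \cdot 7 = 14$)
$O{\left(x,q \right)} = -112 - 40 q$ ($O{\left(x,q \right)} = - 8 \left(5 q + 14\right) = - 8 \left(14 + 5 q\right) = -112 - 40 q$)
$\left(\left(7 - 6\right) O{\left(1 + 3,-2 \right)} - 139\right)^{2} = \left(\left(7 - 6\right) \left(-112 - -80\right) - 139\right)^{2} = \left(1 \left(-112 + 80\right) - 139\right)^{2} = \left(1 \left(-32\right) - 139\right)^{2} = \left(-32 - 139\right)^{2} = \left(-171\right)^{2} = 29241$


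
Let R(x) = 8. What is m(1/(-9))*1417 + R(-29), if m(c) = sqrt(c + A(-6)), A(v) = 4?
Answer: 8 + 1417*sqrt(35)/3 ≈ 2802.4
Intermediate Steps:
m(c) = sqrt(4 + c) (m(c) = sqrt(c + 4) = sqrt(4 + c))
m(1/(-9))*1417 + R(-29) = sqrt(4 + 1/(-9))*1417 + 8 = sqrt(4 - 1/9)*1417 + 8 = sqrt(35/9)*1417 + 8 = (sqrt(35)/3)*1417 + 8 = 1417*sqrt(35)/3 + 8 = 8 + 1417*sqrt(35)/3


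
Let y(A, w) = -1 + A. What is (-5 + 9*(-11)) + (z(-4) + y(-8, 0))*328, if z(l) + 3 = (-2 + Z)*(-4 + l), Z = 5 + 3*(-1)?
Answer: -4040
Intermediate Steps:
Z = 2 (Z = 5 - 3 = 2)
z(l) = -3 (z(l) = -3 + (-2 + 2)*(-4 + l) = -3 + 0*(-4 + l) = -3 + 0 = -3)
(-5 + 9*(-11)) + (z(-4) + y(-8, 0))*328 = (-5 + 9*(-11)) + (-3 + (-1 - 8))*328 = (-5 - 99) + (-3 - 9)*328 = -104 - 12*328 = -104 - 3936 = -4040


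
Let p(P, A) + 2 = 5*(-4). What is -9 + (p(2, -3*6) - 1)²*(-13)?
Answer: -6886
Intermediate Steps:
p(P, A) = -22 (p(P, A) = -2 + 5*(-4) = -2 - 20 = -22)
-9 + (p(2, -3*6) - 1)²*(-13) = -9 + (-22 - 1)²*(-13) = -9 + (-23)²*(-13) = -9 + 529*(-13) = -9 - 6877 = -6886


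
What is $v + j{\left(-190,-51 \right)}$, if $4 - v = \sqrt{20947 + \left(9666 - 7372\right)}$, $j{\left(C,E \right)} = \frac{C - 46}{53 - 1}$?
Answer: $- \frac{7}{13} - \sqrt{23241} \approx -152.99$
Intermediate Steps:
$j{\left(C,E \right)} = - \frac{23}{26} + \frac{C}{52}$ ($j{\left(C,E \right)} = \frac{-46 + C}{52} = \left(-46 + C\right) \frac{1}{52} = - \frac{23}{26} + \frac{C}{52}$)
$v = 4 - \sqrt{23241}$ ($v = 4 - \sqrt{20947 + \left(9666 - 7372\right)} = 4 - \sqrt{20947 + 2294} = 4 - \sqrt{23241} \approx -148.45$)
$v + j{\left(-190,-51 \right)} = \left(4 - \sqrt{23241}\right) + \left(- \frac{23}{26} + \frac{1}{52} \left(-190\right)\right) = \left(4 - \sqrt{23241}\right) - \frac{59}{13} = - \frac{7}{13} - \sqrt{23241}$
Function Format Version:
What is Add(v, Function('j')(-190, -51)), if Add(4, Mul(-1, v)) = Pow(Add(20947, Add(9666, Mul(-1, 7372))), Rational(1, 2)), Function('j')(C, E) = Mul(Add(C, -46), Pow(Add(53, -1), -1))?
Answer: Add(Rational(-7, 13), Mul(-1, Pow(23241, Rational(1, 2)))) ≈ -152.99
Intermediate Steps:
Function('j')(C, E) = Add(Rational(-23, 26), Mul(Rational(1, 52), C)) (Function('j')(C, E) = Mul(Add(-46, C), Pow(52, -1)) = Mul(Add(-46, C), Rational(1, 52)) = Add(Rational(-23, 26), Mul(Rational(1, 52), C)))
v = Add(4, Mul(-1, Pow(23241, Rational(1, 2)))) (v = Add(4, Mul(-1, Pow(Add(20947, Add(9666, Mul(-1, 7372))), Rational(1, 2)))) = Add(4, Mul(-1, Pow(Add(20947, Add(9666, -7372)), Rational(1, 2)))) = Add(4, Mul(-1, Pow(Add(20947, 2294), Rational(1, 2)))) = Add(4, Mul(-1, Pow(23241, Rational(1, 2)))) ≈ -148.45)
Add(v, Function('j')(-190, -51)) = Add(Add(4, Mul(-1, Pow(23241, Rational(1, 2)))), Add(Rational(-23, 26), Mul(Rational(1, 52), -190))) = Add(Add(4, Mul(-1, Pow(23241, Rational(1, 2)))), Add(Rational(-23, 26), Rational(-95, 26))) = Add(Add(4, Mul(-1, Pow(23241, Rational(1, 2)))), Rational(-59, 13)) = Add(Rational(-7, 13), Mul(-1, Pow(23241, Rational(1, 2))))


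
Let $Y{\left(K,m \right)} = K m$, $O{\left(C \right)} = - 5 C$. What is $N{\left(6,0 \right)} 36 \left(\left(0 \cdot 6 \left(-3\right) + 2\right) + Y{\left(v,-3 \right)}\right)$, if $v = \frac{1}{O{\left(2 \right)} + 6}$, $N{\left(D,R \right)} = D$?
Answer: $594$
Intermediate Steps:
$v = - \frac{1}{4}$ ($v = \frac{1}{\left(-5\right) 2 + 6} = \frac{1}{-10 + 6} = \frac{1}{-4} = - \frac{1}{4} \approx -0.25$)
$N{\left(6,0 \right)} 36 \left(\left(0 \cdot 6 \left(-3\right) + 2\right) + Y{\left(v,-3 \right)}\right) = 6 \cdot 36 \left(\left(0 \cdot 6 \left(-3\right) + 2\right) - - \frac{3}{4}\right) = 216 \left(\left(0 \left(-3\right) + 2\right) + \frac{3}{4}\right) = 216 \left(\left(0 + 2\right) + \frac{3}{4}\right) = 216 \left(2 + \frac{3}{4}\right) = 216 \cdot \frac{11}{4} = 594$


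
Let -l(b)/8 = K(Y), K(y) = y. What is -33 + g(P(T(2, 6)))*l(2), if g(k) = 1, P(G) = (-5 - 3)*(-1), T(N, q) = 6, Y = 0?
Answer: -33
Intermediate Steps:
P(G) = 8 (P(G) = -8*(-1) = 8)
l(b) = 0 (l(b) = -8*0 = 0)
-33 + g(P(T(2, 6)))*l(2) = -33 + 1*0 = -33 + 0 = -33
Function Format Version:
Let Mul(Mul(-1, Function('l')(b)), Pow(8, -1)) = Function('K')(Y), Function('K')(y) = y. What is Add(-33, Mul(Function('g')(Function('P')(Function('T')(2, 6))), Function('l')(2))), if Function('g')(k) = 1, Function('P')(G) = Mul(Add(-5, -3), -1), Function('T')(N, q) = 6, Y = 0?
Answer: -33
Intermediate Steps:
Function('P')(G) = 8 (Function('P')(G) = Mul(-8, -1) = 8)
Function('l')(b) = 0 (Function('l')(b) = Mul(-8, 0) = 0)
Add(-33, Mul(Function('g')(Function('P')(Function('T')(2, 6))), Function('l')(2))) = Add(-33, Mul(1, 0)) = Add(-33, 0) = -33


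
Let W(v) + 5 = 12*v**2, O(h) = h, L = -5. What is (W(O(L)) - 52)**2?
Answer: 59049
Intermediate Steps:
W(v) = -5 + 12*v**2
(W(O(L)) - 52)**2 = ((-5 + 12*(-5)**2) - 52)**2 = ((-5 + 12*25) - 52)**2 = ((-5 + 300) - 52)**2 = (295 - 52)**2 = 243**2 = 59049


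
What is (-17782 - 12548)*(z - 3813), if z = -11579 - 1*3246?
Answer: 565290540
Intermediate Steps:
z = -14825 (z = -11579 - 3246 = -14825)
(-17782 - 12548)*(z - 3813) = (-17782 - 12548)*(-14825 - 3813) = -30330*(-18638) = 565290540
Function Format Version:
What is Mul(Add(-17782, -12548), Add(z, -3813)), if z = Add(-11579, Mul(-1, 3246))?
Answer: 565290540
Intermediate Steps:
z = -14825 (z = Add(-11579, -3246) = -14825)
Mul(Add(-17782, -12548), Add(z, -3813)) = Mul(Add(-17782, -12548), Add(-14825, -3813)) = Mul(-30330, -18638) = 565290540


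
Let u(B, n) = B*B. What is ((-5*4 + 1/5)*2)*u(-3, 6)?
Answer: -1782/5 ≈ -356.40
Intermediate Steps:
u(B, n) = B²
((-5*4 + 1/5)*2)*u(-3, 6) = ((-5*4 + 1/5)*2)*(-3)² = ((-20 + ⅕)*2)*9 = -99/5*2*9 = -198/5*9 = -1782/5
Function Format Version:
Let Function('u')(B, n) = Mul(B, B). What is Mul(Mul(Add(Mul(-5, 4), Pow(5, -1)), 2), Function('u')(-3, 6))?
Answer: Rational(-1782, 5) ≈ -356.40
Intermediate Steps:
Function('u')(B, n) = Pow(B, 2)
Mul(Mul(Add(Mul(-5, 4), Pow(5, -1)), 2), Function('u')(-3, 6)) = Mul(Mul(Add(Mul(-5, 4), Pow(5, -1)), 2), Pow(-3, 2)) = Mul(Mul(Add(-20, Rational(1, 5)), 2), 9) = Mul(Mul(Rational(-99, 5), 2), 9) = Mul(Rational(-198, 5), 9) = Rational(-1782, 5)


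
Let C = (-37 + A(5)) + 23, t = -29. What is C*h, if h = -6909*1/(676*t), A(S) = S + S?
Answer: -6909/4901 ≈ -1.4097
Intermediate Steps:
A(S) = 2*S
C = -4 (C = (-37 + 2*5) + 23 = (-37 + 10) + 23 = -27 + 23 = -4)
h = 6909/19604 (h = -6909/((26*26)*(-29)) = -6909/(676*(-29)) = -6909/(-19604) = -6909*(-1/19604) = 6909/19604 ≈ 0.35243)
C*h = -4*6909/19604 = -6909/4901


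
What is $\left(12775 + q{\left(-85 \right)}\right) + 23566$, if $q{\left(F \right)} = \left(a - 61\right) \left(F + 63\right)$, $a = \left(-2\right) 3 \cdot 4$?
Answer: $38211$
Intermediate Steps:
$a = -24$ ($a = \left(-6\right) 4 = -24$)
$q{\left(F \right)} = -5355 - 85 F$ ($q{\left(F \right)} = \left(-24 - 61\right) \left(F + 63\right) = - 85 \left(63 + F\right) = -5355 - 85 F$)
$\left(12775 + q{\left(-85 \right)}\right) + 23566 = \left(12775 - -1870\right) + 23566 = \left(12775 + \left(-5355 + 7225\right)\right) + 23566 = \left(12775 + 1870\right) + 23566 = 14645 + 23566 = 38211$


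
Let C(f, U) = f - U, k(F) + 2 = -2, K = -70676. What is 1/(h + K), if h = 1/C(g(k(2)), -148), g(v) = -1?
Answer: -147/10389371 ≈ -1.4149e-5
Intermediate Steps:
k(F) = -4 (k(F) = -2 - 2 = -4)
h = 1/147 (h = 1/(-1 - 1*(-148)) = 1/(-1 + 148) = 1/147 ≈ 0.0068027)
1/(h + K) = 1/(1/147 - 70676) = 1/(-10389371/147) = -147/10389371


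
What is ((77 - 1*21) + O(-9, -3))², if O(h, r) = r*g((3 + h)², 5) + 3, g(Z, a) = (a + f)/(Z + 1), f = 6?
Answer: 4622500/1369 ≈ 3376.6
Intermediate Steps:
g(Z, a) = (6 + a)/(1 + Z) (g(Z, a) = (a + 6)/(Z + 1) = (6 + a)/(1 + Z))
O(h, r) = 3 + 11*r/(1 + (3 + h)²) (O(h, r) = r*((6 + 5)/(1 + (3 + h)²)) + 3 = r*(11/(1 + (3 + h)²)) + 3 = 11*r/(1 + (3 + h)²) + 3 = 3 + 11*r/(1 + (3 + h)²))
((77 - 1*21) + O(-9, -3))² = ((77 - 1*21) + (3 + 3*(3 - 9)² + 11*(-3))/(1 + (3 - 9)²))² = ((77 - 21) + (3 + 3*(-6)² - 33)/(1 + (-6)²))² = (56 + (3 + 3*36 - 33)/(1 + 36))² = (56 + (3 + 108 - 33)/37)² = (56 + (1/37)*78)² = (56 + 78/37)² = (2150/37)² = 4622500/1369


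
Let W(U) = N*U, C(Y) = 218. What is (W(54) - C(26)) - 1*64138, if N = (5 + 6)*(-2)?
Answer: -65544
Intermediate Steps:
N = -22 (N = 11*(-2) = -22)
W(U) = -22*U
(W(54) - C(26)) - 1*64138 = (-22*54 - 1*218) - 1*64138 = (-1188 - 218) - 64138 = -1406 - 64138 = -65544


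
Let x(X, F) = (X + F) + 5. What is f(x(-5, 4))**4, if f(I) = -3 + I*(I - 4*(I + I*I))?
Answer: 8882874001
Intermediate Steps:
x(X, F) = 5 + F + X (x(X, F) = (F + X) + 5 = 5 + F + X)
f(I) = -3 + I*(-4*I**2 - 3*I) (f(I) = -3 + I*(I - 4*(I + I**2)) = -3 + I*(I + (-4*I - 4*I**2)) = -3 + I*(-4*I**2 - 3*I))
f(x(-5, 4))**4 = (-3 - 4*(5 + 4 - 5)**3 - 3*(5 + 4 - 5)**2)**4 = (-3 - 4*4**3 - 3*4**2)**4 = (-3 - 4*64 - 3*16)**4 = (-3 - 256 - 48)**4 = (-307)**4 = 8882874001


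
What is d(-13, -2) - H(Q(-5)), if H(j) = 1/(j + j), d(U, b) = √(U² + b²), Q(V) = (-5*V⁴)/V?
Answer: -1/1250 + √173 ≈ 13.152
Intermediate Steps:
Q(V) = -5*V³
H(j) = 1/(2*j)
d(-13, -2) - H(Q(-5)) = √((-13)² + (-2)²) - 1/(2*((-5*(-5)³))) = √(169 + 4) - 1/(2*((-5*(-125)))) = √173 - 1/(2*625) = √173 - 1*1/1250 = √173 - 1/1250 = -1/1250 + √173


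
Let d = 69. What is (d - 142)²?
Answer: 5329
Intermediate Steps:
(d - 142)² = (69 - 142)² = (-73)² = 5329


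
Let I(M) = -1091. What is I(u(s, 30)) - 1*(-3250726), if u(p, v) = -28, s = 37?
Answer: 3249635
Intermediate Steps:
I(u(s, 30)) - 1*(-3250726) = -1091 - 1*(-3250726) = -1091 + 3250726 = 3249635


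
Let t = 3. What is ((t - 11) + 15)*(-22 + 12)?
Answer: -70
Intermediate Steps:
((t - 11) + 15)*(-22 + 12) = ((3 - 11) + 15)*(-22 + 12) = (-8 + 15)*(-10) = 7*(-10) = -70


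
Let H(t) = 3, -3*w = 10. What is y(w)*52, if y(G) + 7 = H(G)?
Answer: -208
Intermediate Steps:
w = -10/3 (w = -⅓*10 = -10/3 ≈ -3.3333)
y(G) = -4 (y(G) = -7 + 3 = -4)
y(w)*52 = -4*52 = -208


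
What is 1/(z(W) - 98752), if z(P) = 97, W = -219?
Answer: -1/98655 ≈ -1.0136e-5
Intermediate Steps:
1/(z(W) - 98752) = 1/(97 - 98752) = 1/(-98655) = -1/98655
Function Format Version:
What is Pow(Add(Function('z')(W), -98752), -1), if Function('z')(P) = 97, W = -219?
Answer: Rational(-1, 98655) ≈ -1.0136e-5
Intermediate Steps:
Pow(Add(Function('z')(W), -98752), -1) = Pow(Add(97, -98752), -1) = Pow(-98655, -1) = Rational(-1, 98655)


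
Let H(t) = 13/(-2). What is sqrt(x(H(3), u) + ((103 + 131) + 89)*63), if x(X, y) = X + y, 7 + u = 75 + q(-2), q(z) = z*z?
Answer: sqrt(81658)/2 ≈ 142.88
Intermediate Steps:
q(z) = z**2
H(t) = -13/2 (H(t) = 13*(-1/2) = -13/2)
u = 72 (u = -7 + (75 + (-2)**2) = -7 + (75 + 4) = -7 + 79 = 72)
sqrt(x(H(3), u) + ((103 + 131) + 89)*63) = sqrt((-13/2 + 72) + ((103 + 131) + 89)*63) = sqrt(131/2 + (234 + 89)*63) = sqrt(131/2 + 323*63) = sqrt(131/2 + 20349) = sqrt(40829/2) = sqrt(81658)/2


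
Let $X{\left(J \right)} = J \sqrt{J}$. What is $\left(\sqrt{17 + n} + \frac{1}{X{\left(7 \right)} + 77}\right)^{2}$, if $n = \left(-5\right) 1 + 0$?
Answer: $\frac{\left(1 + 14 \sqrt{3} \left(11 + \sqrt{7}\right)\right)^{2}}{49 \left(11 + \sqrt{7}\right)^{2}} \approx 12.073$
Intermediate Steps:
$n = -5$ ($n = -5 + 0 = -5$)
$X{\left(J \right)} = J^{\frac{3}{2}}$
$\left(\sqrt{17 + n} + \frac{1}{X{\left(7 \right)} + 77}\right)^{2} = \left(\sqrt{17 - 5} + \frac{1}{7^{\frac{3}{2}} + 77}\right)^{2} = \left(\sqrt{12} + \frac{1}{7 \sqrt{7} + 77}\right)^{2} = \left(2 \sqrt{3} + \frac{1}{77 + 7 \sqrt{7}}\right)^{2} = \left(\frac{1}{77 + 7 \sqrt{7}} + 2 \sqrt{3}\right)^{2}$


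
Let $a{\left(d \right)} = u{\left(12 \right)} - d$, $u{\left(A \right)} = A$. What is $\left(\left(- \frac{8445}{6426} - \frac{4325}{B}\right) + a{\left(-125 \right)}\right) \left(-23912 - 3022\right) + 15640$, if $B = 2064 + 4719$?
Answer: $- \frac{24566315279}{6783} \approx -3.6217 \cdot 10^{6}$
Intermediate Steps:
$B = 6783$
$a{\left(d \right)} = 12 - d$
$\left(\left(- \frac{8445}{6426} - \frac{4325}{B}\right) + a{\left(-125 \right)}\right) \left(-23912 - 3022\right) + 15640 = \left(\left(- \frac{8445}{6426} - \frac{4325}{6783}\right) + \left(12 - -125\right)\right) \left(-23912 - 3022\right) + 15640 = \left(\left(\left(-8445\right) \frac{1}{6426} - \frac{4325}{6783}\right) + \left(12 + 125\right)\right) \left(-26934\right) + 15640 = \left(\left(- \frac{2815}{2142} - \frac{4325}{6783}\right) + 137\right) \left(-26934\right) + 15640 = \left(- \frac{79435}{40698} + 137\right) \left(-26934\right) + 15640 = \frac{5496191}{40698} \left(-26934\right) + 15640 = - \frac{24672401399}{6783} + 15640 = - \frac{24566315279}{6783}$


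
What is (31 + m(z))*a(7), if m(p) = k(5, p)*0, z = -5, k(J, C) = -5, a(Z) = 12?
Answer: 372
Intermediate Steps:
m(p) = 0 (m(p) = -5*0 = 0)
(31 + m(z))*a(7) = (31 + 0)*12 = 31*12 = 372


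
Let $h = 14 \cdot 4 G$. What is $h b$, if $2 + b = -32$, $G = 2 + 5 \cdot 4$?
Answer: $-41888$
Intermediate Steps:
$G = 22$ ($G = 2 + 20 = 22$)
$h = 1232$ ($h = 14 \cdot 4 \cdot 22 = 56 \cdot 22 = 1232$)
$b = -34$ ($b = -2 - 32 = -34$)
$h b = 1232 \left(-34\right) = -41888$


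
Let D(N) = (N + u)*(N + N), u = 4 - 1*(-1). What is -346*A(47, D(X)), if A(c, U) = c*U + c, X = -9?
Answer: -1187126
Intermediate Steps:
u = 5 (u = 4 + 1 = 5)
D(N) = 2*N*(5 + N) (D(N) = (N + 5)*(N + N) = (5 + N)*(2*N) = 2*N*(5 + N))
A(c, U) = c + U*c (A(c, U) = U*c + c = c + U*c)
-346*A(47, D(X)) = -16262*(1 + 2*(-9)*(5 - 9)) = -16262*(1 + 2*(-9)*(-4)) = -16262*(1 + 72) = -16262*73 = -346*3431 = -1187126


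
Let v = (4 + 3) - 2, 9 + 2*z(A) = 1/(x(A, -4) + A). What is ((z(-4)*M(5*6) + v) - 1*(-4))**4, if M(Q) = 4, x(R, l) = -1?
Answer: 4879681/625 ≈ 7807.5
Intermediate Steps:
z(A) = -9/2 + 1/(2*(-1 + A))
v = 5 (v = 7 - 2 = 5)
((z(-4)*M(5*6) + v) - 1*(-4))**4 = ((((10 - 9*(-4))/(2*(-1 - 4)))*4 + 5) - 1*(-4))**4 = ((((1/2)*(10 + 36)/(-5))*4 + 5) + 4)**4 = ((((1/2)*(-1/5)*46)*4 + 5) + 4)**4 = ((-23/5*4 + 5) + 4)**4 = ((-92/5 + 5) + 4)**4 = (-67/5 + 4)**4 = (-47/5)**4 = 4879681/625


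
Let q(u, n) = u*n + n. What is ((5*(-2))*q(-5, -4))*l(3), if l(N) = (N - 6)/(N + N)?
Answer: 80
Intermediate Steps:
l(N) = (-6 + N)/(2*N) (l(N) = (-6 + N)/((2*N)) = (-6 + N)*(1/(2*N)) = (-6 + N)/(2*N))
q(u, n) = n + n*u (q(u, n) = n*u + n = n + n*u)
((5*(-2))*q(-5, -4))*l(3) = ((5*(-2))*(-4*(1 - 5)))*((½)*(-6 + 3)/3) = (-(-40)*(-4))*((½)*(⅓)*(-3)) = -10*16*(-½) = -160*(-½) = 80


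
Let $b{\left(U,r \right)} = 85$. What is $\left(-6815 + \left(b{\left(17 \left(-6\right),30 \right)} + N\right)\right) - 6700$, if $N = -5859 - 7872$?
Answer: $-27161$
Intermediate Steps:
$N = -13731$ ($N = -5859 - 7872 = -13731$)
$\left(-6815 + \left(b{\left(17 \left(-6\right),30 \right)} + N\right)\right) - 6700 = \left(-6815 + \left(85 - 13731\right)\right) - 6700 = \left(-6815 - 13646\right) - 6700 = -20461 - 6700 = -27161$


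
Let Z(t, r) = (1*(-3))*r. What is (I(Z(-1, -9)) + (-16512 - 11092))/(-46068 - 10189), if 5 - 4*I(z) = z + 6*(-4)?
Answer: 55207/112514 ≈ 0.49067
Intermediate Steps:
Z(t, r) = -3*r
I(z) = 29/4 - z/4 (I(z) = 5/4 - (z + 6*(-4))/4 = 5/4 - (z - 24)/4 = 5/4 - (-24 + z)/4 = 5/4 + (6 - z/4) = 29/4 - z/4)
(I(Z(-1, -9)) + (-16512 - 11092))/(-46068 - 10189) = ((29/4 - (-3)*(-9)/4) + (-16512 - 11092))/(-46068 - 10189) = ((29/4 - 1/4*27) - 27604)/(-56257) = ((29/4 - 27/4) - 27604)*(-1/56257) = (1/2 - 27604)*(-1/56257) = -55207/2*(-1/56257) = 55207/112514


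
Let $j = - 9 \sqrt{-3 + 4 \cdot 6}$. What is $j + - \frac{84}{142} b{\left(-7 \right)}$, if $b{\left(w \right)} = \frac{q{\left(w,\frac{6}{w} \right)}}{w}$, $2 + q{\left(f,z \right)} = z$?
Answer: $- \frac{120}{497} - 9 \sqrt{21} \approx -41.485$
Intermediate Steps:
$q{\left(f,z \right)} = -2 + z$
$b{\left(w \right)} = \frac{-2 + \frac{6}{w}}{w}$
$j = - 9 \sqrt{21}$ ($j = - 9 \sqrt{-3 + 24} = - 9 \sqrt{21} \approx -41.243$)
$j + - \frac{84}{142} b{\left(-7 \right)} = - 9 \sqrt{21} + - \frac{84}{142} \frac{2 \left(3 - -7\right)}{49} = - 9 \sqrt{21} + \left(-84\right) \frac{1}{142} \cdot 2 \cdot \frac{1}{49} \left(3 + 7\right) = - 9 \sqrt{21} - \frac{42 \cdot 2 \cdot \frac{1}{49} \cdot 10}{71} = - 9 \sqrt{21} - \frac{120}{497} = - \frac{120}{497} - 9 \sqrt{21}$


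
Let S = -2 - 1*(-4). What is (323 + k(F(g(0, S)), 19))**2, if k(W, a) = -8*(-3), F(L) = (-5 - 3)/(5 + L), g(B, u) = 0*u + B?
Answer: 120409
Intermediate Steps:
S = 2 (S = -2 + 4 = 2)
g(B, u) = B (g(B, u) = 0 + B = B)
F(L) = -8/(5 + L)
k(W, a) = 24
(323 + k(F(g(0, S)), 19))**2 = (323 + 24)**2 = 347**2 = 120409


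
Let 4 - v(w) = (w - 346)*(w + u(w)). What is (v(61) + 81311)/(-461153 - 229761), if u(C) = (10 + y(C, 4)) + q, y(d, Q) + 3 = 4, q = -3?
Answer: -2970/20321 ≈ -0.14615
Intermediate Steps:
y(d, Q) = 1 (y(d, Q) = -3 + 4 = 1)
u(C) = 8 (u(C) = (10 + 1) - 3 = 11 - 3 = 8)
v(w) = 4 - (-346 + w)*(8 + w) (v(w) = 4 - (w - 346)*(w + 8) = 4 - (-346 + w)*(8 + w))
(v(61) + 81311)/(-461153 - 229761) = ((2772 - 1*61² + 338*61) + 81311)/(-461153 - 229761) = ((2772 - 1*3721 + 20618) + 81311)/(-690914) = ((2772 - 3721 + 20618) + 81311)*(-1/690914) = (19669 + 81311)*(-1/690914) = 100980*(-1/690914) = -2970/20321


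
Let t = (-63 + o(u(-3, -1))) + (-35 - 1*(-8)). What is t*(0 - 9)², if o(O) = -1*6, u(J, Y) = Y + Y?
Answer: -7776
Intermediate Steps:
u(J, Y) = 2*Y
o(O) = -6
t = -96 (t = (-63 - 6) + (-35 - 1*(-8)) = -69 + (-35 + 8) = -69 - 27 = -96)
t*(0 - 9)² = -96*(0 - 9)² = -96*(-9)² = -96*81 = -7776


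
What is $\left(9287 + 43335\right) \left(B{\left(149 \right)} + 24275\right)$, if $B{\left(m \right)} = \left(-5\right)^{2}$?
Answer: $1278714600$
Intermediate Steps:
$B{\left(m \right)} = 25$
$\left(9287 + 43335\right) \left(B{\left(149 \right)} + 24275\right) = \left(9287 + 43335\right) \left(25 + 24275\right) = 52622 \cdot 24300 = 1278714600$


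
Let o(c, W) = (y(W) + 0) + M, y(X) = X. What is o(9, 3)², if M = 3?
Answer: 36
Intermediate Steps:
o(c, W) = 3 + W (o(c, W) = (W + 0) + 3 = W + 3 = 3 + W)
o(9, 3)² = (3 + 3)² = 6² = 36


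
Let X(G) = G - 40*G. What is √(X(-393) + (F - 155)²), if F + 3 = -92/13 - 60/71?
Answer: √36511213099/923 ≈ 207.02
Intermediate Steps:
X(G) = -39*G (X(G) = G - 40*G = -39*G)
F = -10081/923 (F = -3 + (-92/13 - 60/71) = -3 - 7312/923 = -10081/923 ≈ -10.922)
√(X(-393) + (F - 155)²) = √(-39*(-393) + (-10081/923 - 155)²) = √(15327 + (-153146/923)²) = √(15327 + 23453697316/851929) = √(36511213099/851929) = √36511213099/923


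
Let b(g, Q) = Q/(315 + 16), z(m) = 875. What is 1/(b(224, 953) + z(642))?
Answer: 331/290578 ≈ 0.0011391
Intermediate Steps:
b(g, Q) = Q/331
1/(b(224, 953) + z(642)) = 1/((1/331)*953 + 875) = 1/(953/331 + 875) = 1/(290578/331) = 331/290578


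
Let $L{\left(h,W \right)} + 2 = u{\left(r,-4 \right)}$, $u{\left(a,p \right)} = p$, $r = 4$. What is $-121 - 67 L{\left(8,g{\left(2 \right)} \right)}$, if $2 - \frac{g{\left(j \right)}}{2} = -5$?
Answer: $281$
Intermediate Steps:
$g{\left(j \right)} = 14$ ($g{\left(j \right)} = 4 - -10 = 4 + 10 = 14$)
$L{\left(h,W \right)} = -6$ ($L{\left(h,W \right)} = -2 - 4 = -6$)
$-121 - 67 L{\left(8,g{\left(2 \right)} \right)} = -121 - -402 = -121 + 402 = 281$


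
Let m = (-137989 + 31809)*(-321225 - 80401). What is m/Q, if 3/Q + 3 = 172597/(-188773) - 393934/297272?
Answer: -522438063116868255130/7014615907 ≈ -7.4479e+10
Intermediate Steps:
m = 42644648680 (m = -106180*(-401626) = 42644648680)
Q = -28058463628/49003856689 (Q = 3/(-3 + (172597/(-188773) - 393934/297272)) = 3/(-3 + (172597*(-1/188773) - 393934*1/297272)) = 3/(-3 + (-172597/188773 - 196967/148636)) = 3/(-3 - 62836179183/28058463628) = 3/(-147011570067/28058463628) = 3*(-28058463628/147011570067) = -28058463628/49003856689 ≈ -0.57258)
m/Q = 42644648680/(-28058463628/49003856689) = 42644648680*(-49003856689/28058463628) = -522438063116868255130/7014615907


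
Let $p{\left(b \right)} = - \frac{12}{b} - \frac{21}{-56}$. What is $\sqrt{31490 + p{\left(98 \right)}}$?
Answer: $\frac{\sqrt{24688358}}{28} \approx 177.45$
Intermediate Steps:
$p{\left(b \right)} = \frac{3}{8} - \frac{12}{b}$ ($p{\left(b \right)} = - \frac{12}{b} - - \frac{3}{8} = - \frac{12}{b} + \frac{3}{8} = \frac{3}{8} - \frac{12}{b}$)
$\sqrt{31490 + p{\left(98 \right)}} = \sqrt{31490 + \left(\frac{3}{8} - \frac{12}{98}\right)} = \sqrt{31490 + \left(\frac{3}{8} - \frac{6}{49}\right)} = \sqrt{31490 + \frac{99}{392}} = \sqrt{\frac{12344179}{392}} = \frac{\sqrt{24688358}}{28}$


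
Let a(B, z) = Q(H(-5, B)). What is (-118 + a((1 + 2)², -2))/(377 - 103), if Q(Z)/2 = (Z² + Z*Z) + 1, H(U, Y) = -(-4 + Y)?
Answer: -8/137 ≈ -0.058394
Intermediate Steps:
H(U, Y) = 4 - Y
Q(Z) = 2 + 4*Z² (Q(Z) = 2*((Z² + Z*Z) + 1) = 2*((Z² + Z²) + 1) = 2*(2*Z² + 1) = 2*(1 + 2*Z²) = 2 + 4*Z²)
a(B, z) = 2 + 4*(4 - B)²
(-118 + a((1 + 2)², -2))/(377 - 103) = (-118 + (2 + 4*(-4 + (1 + 2)²)²))/(377 - 103) = (-118 + (2 + 4*(-4 + 3²)²))/274 = (-118 + (2 + 4*(-4 + 9)²))*(1/274) = (-118 + (2 + 4*5²))*(1/274) = (-118 + (2 + 4*25))*(1/274) = (-118 + (2 + 100))*(1/274) = (-118 + 102)*(1/274) = -16*1/274 = -8/137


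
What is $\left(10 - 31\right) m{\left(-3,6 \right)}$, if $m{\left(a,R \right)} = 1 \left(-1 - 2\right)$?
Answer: $63$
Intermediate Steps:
$m{\left(a,R \right)} = -3$ ($m{\left(a,R \right)} = 1 \left(-3\right) = -3$)
$\left(10 - 31\right) m{\left(-3,6 \right)} = \left(10 - 31\right) \left(-3\right) = \left(-21\right) \left(-3\right) = 63$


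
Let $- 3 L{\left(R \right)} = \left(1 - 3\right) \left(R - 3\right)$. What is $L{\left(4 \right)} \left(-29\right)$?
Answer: $- \frac{58}{3} \approx -19.333$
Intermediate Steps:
$L{\left(R \right)} = -2 + \frac{2 R}{3}$ ($L{\left(R \right)} = - \frac{\left(1 - 3\right) \left(R - 3\right)}{3} = - \frac{\left(-2\right) \left(-3 + R\right)}{3} = - \frac{6 - 2 R}{3} = -2 + \frac{2 R}{3}$)
$L{\left(4 \right)} \left(-29\right) = \left(-2 + \frac{2}{3} \cdot 4\right) \left(-29\right) = \left(-2 + \frac{8}{3}\right) \left(-29\right) = \frac{2}{3} \left(-29\right) = - \frac{58}{3}$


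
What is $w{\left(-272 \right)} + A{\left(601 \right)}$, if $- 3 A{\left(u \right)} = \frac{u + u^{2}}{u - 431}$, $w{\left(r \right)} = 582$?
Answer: $- \frac{32491}{255} \approx -127.42$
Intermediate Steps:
$A{\left(u \right)} = - \frac{u + u^{2}}{3 \left(-431 + u\right)}$ ($A{\left(u \right)} = - \frac{\left(u + u^{2}\right) \frac{1}{u - 431}}{3} = - \frac{\left(u + u^{2}\right) \frac{1}{-431 + u}}{3} = - \frac{\frac{1}{-431 + u} \left(u + u^{2}\right)}{3} = - \frac{u + u^{2}}{3 \left(-431 + u\right)}$)
$w{\left(-272 \right)} + A{\left(601 \right)} = 582 - \frac{601 \left(1 + 601\right)}{-1293 + 3 \cdot 601} = 582 - 601 \frac{1}{-1293 + 1803} \cdot 602 = 582 - 601 \cdot \frac{1}{510} \cdot 602 = 582 - \frac{180901}{255} = - \frac{32491}{255}$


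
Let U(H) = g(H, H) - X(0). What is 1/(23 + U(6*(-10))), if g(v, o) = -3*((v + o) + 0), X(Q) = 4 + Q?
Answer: 1/379 ≈ 0.0026385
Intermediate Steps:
g(v, o) = -3*o - 3*v (g(v, o) = -3*((o + v) + 0) = -3*(o + v) = -3*o - 3*v)
U(H) = -4 - 6*H (U(H) = (-3*H - 3*H) - (4 + 0) = -6*H - 1*4 = -6*H - 4 = -4 - 6*H)
1/(23 + U(6*(-10))) = 1/(23 + (-4 - 36*(-10))) = 1/(23 + (-4 - 6*(-60))) = 1/(23 + (-4 + 360)) = 1/(23 + 356) = 1/379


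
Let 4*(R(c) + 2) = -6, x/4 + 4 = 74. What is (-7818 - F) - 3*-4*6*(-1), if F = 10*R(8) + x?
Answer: -8135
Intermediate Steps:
x = 280 (x = -16 + 4*74 = -16 + 296 = 280)
R(c) = -7/2 (R(c) = -2 + (¼)*(-6) = -2 - 3/2 = -7/2)
F = 245 (F = 10*(-7/2) + 280 = -35 + 280 = 245)
(-7818 - F) - 3*-4*6*(-1) = (-7818 - 1*245) - 3*-4*6*(-1) = (-7818 - 245) - 3*(-24*(-1)) = -8063 - 3*24 = -8063 - 1*72 = -8063 - 72 = -8135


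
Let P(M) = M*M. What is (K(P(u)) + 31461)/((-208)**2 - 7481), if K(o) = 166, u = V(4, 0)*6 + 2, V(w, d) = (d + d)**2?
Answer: 31627/35783 ≈ 0.88386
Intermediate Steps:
V(w, d) = 4*d**2 (V(w, d) = (2*d)**2 = 4*d**2)
u = 2 (u = (4*0**2)*6 + 2 = (4*0)*6 + 2 = 0*6 + 2 = 0 + 2 = 2)
P(M) = M**2
(K(P(u)) + 31461)/((-208)**2 - 7481) = (166 + 31461)/((-208)**2 - 7481) = 31627/(43264 - 7481) = 31627/35783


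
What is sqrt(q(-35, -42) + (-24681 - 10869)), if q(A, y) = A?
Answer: I*sqrt(35585) ≈ 188.64*I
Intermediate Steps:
sqrt(q(-35, -42) + (-24681 - 10869)) = sqrt(-35 + (-24681 - 10869)) = sqrt(-35 - 35550) = sqrt(-35585) = I*sqrt(35585)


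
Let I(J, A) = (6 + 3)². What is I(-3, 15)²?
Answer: 6561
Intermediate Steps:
I(J, A) = 81 (I(J, A) = 9² = 81)
I(-3, 15)² = 81² = 6561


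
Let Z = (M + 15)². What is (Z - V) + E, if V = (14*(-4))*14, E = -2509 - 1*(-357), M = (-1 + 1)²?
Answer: -1143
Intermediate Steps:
M = 0 (M = 0² = 0)
Z = 225 (Z = (0 + 15)² = 15² = 225)
E = -2152 (E = -2509 + 357 = -2152)
V = -784 (V = -56*14 = -784)
(Z - V) + E = (225 - 1*(-784)) - 2152 = (225 + 784) - 2152 = 1009 - 2152 = -1143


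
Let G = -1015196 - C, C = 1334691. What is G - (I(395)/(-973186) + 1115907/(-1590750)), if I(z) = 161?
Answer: -303154059023140504/129007969125 ≈ -2.3499e+6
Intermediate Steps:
G = -2349887 (G = -1015196 - 1*1334691 = -1015196 - 1334691 = -2349887)
G - (I(395)/(-973186) + 1115907/(-1590750)) = -2349887 - (161/(-973186) + 1115907/(-1590750)) = -2349887 - (161*(-1/973186) + 1115907*(-1/1590750)) = -2349887 - (-161/973186 - 371969/530250) = -2349887 - 1*(-90520098371/129007969125) = -2349887 + 90520098371/129007969125 = -303154059023140504/129007969125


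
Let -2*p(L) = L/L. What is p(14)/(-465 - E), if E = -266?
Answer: 1/398 ≈ 0.0025126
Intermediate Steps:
p(L) = -½ (p(L) = -L/(2*L) = -½*1 = -½)
p(14)/(-465 - E) = -1/(2*(-465 - 1*(-266))) = -1/(2*(-465 + 266)) = -½/(-199) = -½*(-1/199) = 1/398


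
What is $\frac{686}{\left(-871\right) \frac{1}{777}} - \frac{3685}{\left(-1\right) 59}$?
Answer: $- \frac{28238663}{51389} \approx -549.51$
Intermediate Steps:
$\frac{686}{\left(-871\right) \frac{1}{777}} - \frac{3685}{\left(-1\right) 59} = \frac{686}{\left(-871\right) \frac{1}{777}} - \frac{3685}{-59} = \frac{686}{- \frac{871}{777}} - - \frac{3685}{59} = 686 \left(- \frac{777}{871}\right) + \frac{3685}{59} = - \frac{533022}{871} + \frac{3685}{59} = - \frac{28238663}{51389}$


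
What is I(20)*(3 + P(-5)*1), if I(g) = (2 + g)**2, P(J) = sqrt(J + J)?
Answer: 1452 + 484*I*sqrt(10) ≈ 1452.0 + 1530.5*I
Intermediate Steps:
P(J) = sqrt(2)*sqrt(J) (P(J) = sqrt(2*J) = sqrt(2)*sqrt(J))
I(20)*(3 + P(-5)*1) = (2 + 20)**2*(3 + (sqrt(2)*sqrt(-5))*1) = 22**2*(3 + (sqrt(2)*(I*sqrt(5)))*1) = 484*(3 + (I*sqrt(10))*1) = 484*(3 + I*sqrt(10)) = 1452 + 484*I*sqrt(10)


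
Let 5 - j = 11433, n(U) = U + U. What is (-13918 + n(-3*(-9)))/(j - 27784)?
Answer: 3466/9803 ≈ 0.35357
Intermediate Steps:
n(U) = 2*U
j = -11428 (j = 5 - 1*11433 = 5 - 11433 = -11428)
(-13918 + n(-3*(-9)))/(j - 27784) = (-13918 + 2*(-3*(-9)))/(-11428 - 27784) = (-13918 + 2*27)/(-39212) = (-13918 + 54)*(-1/39212) = -13864*(-1/39212) = 3466/9803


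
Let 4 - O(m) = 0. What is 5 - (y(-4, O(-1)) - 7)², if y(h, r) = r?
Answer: -4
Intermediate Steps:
O(m) = 4 (O(m) = 4 - 1*0 = 4 + 0 = 4)
5 - (y(-4, O(-1)) - 7)² = 5 - (4 - 7)² = 5 - 1*(-3)² = 5 - 1*9 = 5 - 9 = -4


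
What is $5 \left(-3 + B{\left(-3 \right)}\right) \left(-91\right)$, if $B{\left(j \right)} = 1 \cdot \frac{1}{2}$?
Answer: $\frac{2275}{2} \approx 1137.5$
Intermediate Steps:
$B{\left(j \right)} = \frac{1}{2}$ ($B{\left(j \right)} = 1 \cdot \frac{1}{2} = \frac{1}{2}$)
$5 \left(-3 + B{\left(-3 \right)}\right) \left(-91\right) = 5 \left(-3 + \frac{1}{2}\right) \left(-91\right) = 5 \left(- \frac{5}{2}\right) \left(-91\right) = \left(- \frac{25}{2}\right) \left(-91\right) = \frac{2275}{2}$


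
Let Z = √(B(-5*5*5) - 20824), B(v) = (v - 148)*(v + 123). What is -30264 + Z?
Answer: -30264 + I*√20278 ≈ -30264.0 + 142.4*I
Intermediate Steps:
B(v) = (-148 + v)*(123 + v)
Z = I*√20278 (Z = √((-18204 + (-5*5*5)² - 25*(-5*5)*5) - 20824) = √((-18204 + (-25*5)² - (-625)*5) - 20824) = √((-18204 + (-125)² - 25*(-125)) - 20824) = √((-18204 + 15625 + 3125) - 20824) = √(546 - 20824) = √(-20278) = I*√20278 ≈ 142.4*I)
-30264 + Z = -30264 + I*√20278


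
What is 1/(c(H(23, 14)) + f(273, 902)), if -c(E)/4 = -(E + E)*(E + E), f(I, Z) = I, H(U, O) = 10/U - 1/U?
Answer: 529/145713 ≈ 0.0036304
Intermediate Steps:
H(U, O) = 9/U
c(E) = 16*E² (c(E) = -(-4)*(E + E)*(E + E) = -(-4)*(2*E)*(2*E) = -(-4)*4*E² = -(-16)*E² = 16*E²)
1/(c(H(23, 14)) + f(273, 902)) = 1/(16*(9/23)² + 273) = 1/(16*(81/529) + 273) = 1/(1296/529 + 273) = 1/(145713/529) = 529/145713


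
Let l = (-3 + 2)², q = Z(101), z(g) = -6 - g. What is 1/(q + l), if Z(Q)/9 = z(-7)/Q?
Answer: 101/110 ≈ 0.91818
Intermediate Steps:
Z(Q) = 9/Q (Z(Q) = 9*((-6 - 1*(-7))/Q) = 9*((-6 + 7)/Q) = 9*(1/Q) = 9/Q)
q = 9/101 ≈ 0.089109
l = 1 (l = (-1)² = 1)
1/(q + l) = 1/(9/101 + 1) = 1/(110/101) = 101/110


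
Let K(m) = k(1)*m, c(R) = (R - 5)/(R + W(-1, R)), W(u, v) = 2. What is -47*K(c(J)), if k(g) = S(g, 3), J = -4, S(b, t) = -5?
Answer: 2115/2 ≈ 1057.5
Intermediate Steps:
k(g) = -5
c(R) = (-5 + R)/(2 + R) (c(R) = (R - 5)/(R + 2) = (-5 + R)/(2 + R))
K(m) = -5*m
-47*K(c(J)) = -(-235)*(-5 - 4)/(2 - 4) = -(-235)*-9/(-2) = -(-235)*(-½*(-9)) = -(-235)*9/2 = -47*(-45/2) = 2115/2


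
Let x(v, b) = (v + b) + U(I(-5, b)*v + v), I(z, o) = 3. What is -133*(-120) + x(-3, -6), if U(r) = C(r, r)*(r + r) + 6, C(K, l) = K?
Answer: 16245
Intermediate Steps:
U(r) = 6 + 2*r² (U(r) = r*(r + r) + 6 = r*(2*r) + 6 = 2*r² + 6 = 6 + 2*r²)
x(v, b) = 6 + b + v + 32*v² (x(v, b) = (v + b) + (6 + 2*(3*v + v)²) = (b + v) + (6 + 2*(4*v)²) = (b + v) + (6 + 2*(16*v²)) = (b + v) + (6 + 32*v²) = 6 + b + v + 32*v²)
-133*(-120) + x(-3, -6) = -133*(-120) + (6 - 6 - 3 + 32*(-3)²) = 15960 + (6 - 6 - 3 + 32*9) = 15960 + (6 - 6 - 3 + 288) = 15960 + 285 = 16245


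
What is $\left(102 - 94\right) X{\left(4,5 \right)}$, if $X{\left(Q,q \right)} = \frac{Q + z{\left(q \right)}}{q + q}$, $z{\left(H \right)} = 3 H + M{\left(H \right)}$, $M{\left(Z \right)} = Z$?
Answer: $\frac{96}{5} \approx 19.2$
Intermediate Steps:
$z{\left(H \right)} = 4 H$ ($z{\left(H \right)} = 3 H + H = 4 H$)
$X{\left(Q,q \right)} = \frac{Q + 4 q}{2 q}$ ($X{\left(Q,q \right)} = \frac{Q + 4 q}{q + q} = \frac{Q + 4 q}{2 q}$)
$\left(102 - 94\right) X{\left(4,5 \right)} = \left(102 - 94\right) \left(2 + \frac{1}{2} \cdot 4 \cdot \frac{1}{5}\right) = 8 \left(2 + \frac{1}{2} \cdot 4 \cdot \frac{1}{5}\right) = 8 \left(2 + \frac{2}{5}\right) = 8 \cdot \frac{12}{5} = \frac{96}{5}$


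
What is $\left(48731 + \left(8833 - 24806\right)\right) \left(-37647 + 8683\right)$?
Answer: $-948802712$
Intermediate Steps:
$\left(48731 + \left(8833 - 24806\right)\right) \left(-37647 + 8683\right) = \left(48731 + \left(8833 - 24806\right)\right) \left(-28964\right) = \left(48731 - 15973\right) \left(-28964\right) = 32758 \left(-28964\right) = -948802712$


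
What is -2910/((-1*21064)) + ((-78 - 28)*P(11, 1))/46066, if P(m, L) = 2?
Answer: 32396623/242583556 ≈ 0.13355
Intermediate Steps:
-2910/((-1*21064)) + ((-78 - 28)*P(11, 1))/46066 = -2910/((-1*21064)) + ((-78 - 28)*2)/46066 = -2910/(-21064) - 106*2*(1/46066) = -2910*(-1/21064) - 212*1/46066 = 1455/10532 - 106/23033 = 32396623/242583556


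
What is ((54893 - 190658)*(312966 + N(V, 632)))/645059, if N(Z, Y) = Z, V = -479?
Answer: -42424797555/645059 ≈ -65769.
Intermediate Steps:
((54893 - 190658)*(312966 + N(V, 632)))/645059 = ((54893 - 190658)*(312966 - 479))/645059 = -135765*312487*(1/645059) = -42424797555*1/645059 = -42424797555/645059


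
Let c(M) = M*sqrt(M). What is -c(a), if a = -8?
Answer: 16*I*sqrt(2) ≈ 22.627*I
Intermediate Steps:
c(M) = M**(3/2)
-c(a) = -(-8)**(3/2) = -(-16)*I*sqrt(2) = 16*I*sqrt(2)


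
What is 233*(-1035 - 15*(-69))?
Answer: 0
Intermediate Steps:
233*(-1035 - 15*(-69)) = 233*(-1035 + 1035) = 233*0 = 0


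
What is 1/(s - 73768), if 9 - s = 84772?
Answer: -1/158531 ≈ -6.3079e-6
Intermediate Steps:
s = -84763 (s = 9 - 1*84772 = 9 - 84772 = -84763)
1/(s - 73768) = 1/(-84763 - 73768) = 1/(-158531) = -1/158531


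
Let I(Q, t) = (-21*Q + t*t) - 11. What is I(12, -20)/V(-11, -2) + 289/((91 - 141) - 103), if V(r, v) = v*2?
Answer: -1301/36 ≈ -36.139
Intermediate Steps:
V(r, v) = 2*v
I(Q, t) = -11 + t² - 21*Q (I(Q, t) = (-21*Q + t²) - 11 = (t² - 21*Q) - 11 = -11 + t² - 21*Q)
I(12, -20)/V(-11, -2) + 289/((91 - 141) - 103) = (-11 + (-20)² - 21*12)/((2*(-2))) + 289/((91 - 141) - 103) = (-11 + 400 - 252)/(-4) + 289/(-50 - 103) = 137*(-¼) + 289/(-153) = -137/4 + 289*(-1/153) = -137/4 - 17/9 = -1301/36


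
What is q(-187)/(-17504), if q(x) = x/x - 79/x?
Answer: -133/1636624 ≈ -8.1265e-5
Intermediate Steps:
q(x) = 1 - 79/x
q(-187)/(-17504) = ((-79 - 187)/(-187))/(-17504) = -1/187*(-266)*(-1/17504) = (266/187)*(-1/17504) = -133/1636624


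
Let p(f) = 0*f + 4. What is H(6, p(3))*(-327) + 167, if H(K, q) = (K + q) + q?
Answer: -4411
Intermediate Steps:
p(f) = 4 (p(f) = 0 + 4 = 4)
H(K, q) = K + 2*q
H(6, p(3))*(-327) + 167 = (6 + 2*4)*(-327) + 167 = (6 + 8)*(-327) + 167 = 14*(-327) + 167 = -4578 + 167 = -4411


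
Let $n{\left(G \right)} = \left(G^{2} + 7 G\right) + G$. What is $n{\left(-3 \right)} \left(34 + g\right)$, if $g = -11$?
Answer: $-345$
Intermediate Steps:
$n{\left(G \right)} = G^{2} + 8 G$
$n{\left(-3 \right)} \left(34 + g\right) = - 3 \left(8 - 3\right) \left(34 - 11\right) = \left(-3\right) 5 \cdot 23 = \left(-15\right) 23 = -345$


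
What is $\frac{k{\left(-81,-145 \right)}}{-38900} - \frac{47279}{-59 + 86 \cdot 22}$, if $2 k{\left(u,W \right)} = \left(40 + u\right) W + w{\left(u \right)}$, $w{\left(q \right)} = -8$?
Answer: $- \frac{3689188721}{142607400} \approx -25.87$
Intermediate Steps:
$k{\left(u,W \right)} = -4 + \frac{W \left(40 + u\right)}{2}$ ($k{\left(u,W \right)} = \frac{\left(40 + u\right) W - 8}{2} = \frac{W \left(40 + u\right) - 8}{2} = \frac{-8 + W \left(40 + u\right)}{2} = -4 + \frac{W \left(40 + u\right)}{2}$)
$\frac{k{\left(-81,-145 \right)}}{-38900} - \frac{47279}{-59 + 86 \cdot 22} = \frac{-4 + 20 \left(-145\right) + \frac{1}{2} \left(-145\right) \left(-81\right)}{-38900} - \frac{47279}{-59 + 86 \cdot 22} = \left(-4 - 2900 + \frac{11745}{2}\right) \left(- \frac{1}{38900}\right) - \frac{47279}{-59 + 1892} = \frac{5937}{2} \left(- \frac{1}{38900}\right) - \frac{47279}{1833} = - \frac{5937}{77800} - \frac{47279}{1833} = - \frac{3689188721}{142607400}$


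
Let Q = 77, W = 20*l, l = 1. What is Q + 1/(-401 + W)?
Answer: 29336/381 ≈ 76.997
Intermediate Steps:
W = 20 (W = 20*1 = 20)
Q + 1/(-401 + W) = 77 + 1/(-401 + 20) = 77 + 1/(-381) = 77 - 1/381 = 29336/381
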